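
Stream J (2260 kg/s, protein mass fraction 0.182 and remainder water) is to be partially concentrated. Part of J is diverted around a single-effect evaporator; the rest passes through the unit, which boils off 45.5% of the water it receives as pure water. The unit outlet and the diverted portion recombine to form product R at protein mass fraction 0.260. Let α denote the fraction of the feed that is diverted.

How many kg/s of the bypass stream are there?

All 2260×0.182 = 411.32 kg/s of protein reaches R, so R = 411.32/0.260 = 1582 kg/s and vapour = 678 kg/s.
The evaporator receives (1−α)·2260 of feed at 0.818 water and removes 0.455 of that water:
0.455×0.818×(1−α)×2260 = 678
(1−α) = 678/841.15 = 0.8060;  α = 0.1940.
Bypass flow = 0.1940×2260 = 438.35 kg/s.

438.3 kg/s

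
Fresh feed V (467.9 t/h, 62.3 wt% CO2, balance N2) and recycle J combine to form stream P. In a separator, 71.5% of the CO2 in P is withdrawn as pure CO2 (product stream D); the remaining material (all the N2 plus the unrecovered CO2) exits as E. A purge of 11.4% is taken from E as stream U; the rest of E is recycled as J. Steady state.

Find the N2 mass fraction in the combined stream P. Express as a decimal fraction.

0.7987

N2 enters only via V and leaves only via the purge: 467.9×0.377 = 0.114×(N2 in E), and the separator passes all N2, so N2 in P = N2 in E = 1547.4 t/h.
CO2 in P: m_A = 467.9×0.623 + (1−0.114)·(1−0.715)·m_A, so m_A = 291.5/0.7475 = 389.97 t/h.
P = 389.97 + 1547.4 = 1937.3 t/h.
N2 fraction in P = 1547.4/1937.3 = 0.7987.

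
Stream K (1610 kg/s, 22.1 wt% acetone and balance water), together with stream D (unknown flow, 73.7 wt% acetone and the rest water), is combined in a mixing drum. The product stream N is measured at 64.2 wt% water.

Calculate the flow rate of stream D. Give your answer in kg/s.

582 kg/s

Let D be the unknown flow. Total out = 1610 + D.
water balance: 1254.2 + 0.263·D = 0.642·(1610 + D)
(0.263 − 0.642)·D = 0.642×1610 − 1254.2 = -220.57
D = -220.57 / -0.379 = 581.98 kg/s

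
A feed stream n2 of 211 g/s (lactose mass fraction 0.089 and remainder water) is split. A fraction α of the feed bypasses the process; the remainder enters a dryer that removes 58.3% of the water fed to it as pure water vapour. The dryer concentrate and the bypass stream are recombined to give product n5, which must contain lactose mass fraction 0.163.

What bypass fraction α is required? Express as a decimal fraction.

0.145

All 211×0.089 = 18.779 g/s of lactose reaches n5, so n5 = 18.779/0.163 = 115.21 g/s and vapour = 95.791 g/s.
The evaporator receives (1−α)·211 of feed at 0.911 water and removes 0.583 of that water:
0.583×0.911×(1−α)×211 = 95.791
(1−α) = 95.791/112.06 = 0.8548;  α = 0.1452.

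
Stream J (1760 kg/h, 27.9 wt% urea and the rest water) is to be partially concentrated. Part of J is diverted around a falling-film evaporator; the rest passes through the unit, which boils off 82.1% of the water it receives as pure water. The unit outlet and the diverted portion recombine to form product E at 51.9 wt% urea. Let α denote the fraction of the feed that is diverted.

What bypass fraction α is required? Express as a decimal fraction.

All 1760×0.279 = 491.04 kg/h of urea reaches E, so E = 491.04/0.519 = 946.13 kg/h and vapour = 813.87 kg/h.
The evaporator receives (1−α)·1760 of feed at 0.721 water and removes 0.821 of that water:
0.821×0.721×(1−α)×1760 = 813.87
(1−α) = 813.87/1041.8 = 0.7812;  α = 0.2188.

0.219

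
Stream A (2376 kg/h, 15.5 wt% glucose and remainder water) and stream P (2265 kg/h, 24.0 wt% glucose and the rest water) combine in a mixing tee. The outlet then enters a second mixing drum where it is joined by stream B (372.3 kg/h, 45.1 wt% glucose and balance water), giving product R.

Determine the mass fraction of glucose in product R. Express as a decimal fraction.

Overall, product flow = 5013.3 kg/h.
glucose in = 2376×0.155 + 2265×0.240 + 372.3×0.451 = 1079.8 kg/h.
glucose fraction in R = 0.215.

0.215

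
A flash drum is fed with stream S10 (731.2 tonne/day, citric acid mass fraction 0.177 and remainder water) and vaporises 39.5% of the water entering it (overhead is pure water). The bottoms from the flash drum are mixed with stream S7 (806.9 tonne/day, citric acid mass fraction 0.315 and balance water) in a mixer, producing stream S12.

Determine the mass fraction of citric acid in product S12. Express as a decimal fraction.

0.295

Vapour removed = 0.395×0.823×731.2 = 237.7 tonne/day; concentrate = 493.5 tonne/day.
citric acid reaching the mixer = 129.42 (from concentrate) + 806.9×0.315 = 383.6 tonne/day.
Product flow = 493.5 + 806.9 = 1300.4 tonne/day; citric acid fraction = 0.295.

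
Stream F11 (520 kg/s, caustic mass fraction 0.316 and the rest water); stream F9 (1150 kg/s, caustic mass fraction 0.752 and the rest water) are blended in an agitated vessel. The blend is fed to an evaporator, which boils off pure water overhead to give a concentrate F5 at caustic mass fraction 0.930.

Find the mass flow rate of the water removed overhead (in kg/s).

caustic entering = 520×0.316 + 1150×0.752 = 1029.1 kg/s.
All caustic reports to F5, so F5 = 1029.1/0.930 = 1106.6 kg/s.
Total feed = 1670 kg/s; overhead = 1670 − 1106.6 = 563.42 kg/s.

563.4 kg/s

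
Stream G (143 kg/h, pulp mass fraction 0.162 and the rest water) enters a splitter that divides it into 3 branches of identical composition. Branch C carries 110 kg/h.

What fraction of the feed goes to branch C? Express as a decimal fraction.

0.769

Fraction to C = 110/143 = 0.7692.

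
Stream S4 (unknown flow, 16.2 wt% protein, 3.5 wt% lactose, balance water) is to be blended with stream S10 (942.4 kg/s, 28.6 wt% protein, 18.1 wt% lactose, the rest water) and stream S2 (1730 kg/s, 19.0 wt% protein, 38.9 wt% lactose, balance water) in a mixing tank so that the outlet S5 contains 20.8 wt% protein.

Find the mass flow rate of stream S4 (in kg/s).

921 kg/s

Let S4 be the unknown flow. Total out = 2672.4 + S4.
protein balance: 598.23 + 0.162·S4 = 0.208·(2672.4 + S4)
(0.162 − 0.208)·S4 = 0.208×2672.4 − 598.23 = -42.367
S4 = -42.367 / -0.046 = 921.03 kg/s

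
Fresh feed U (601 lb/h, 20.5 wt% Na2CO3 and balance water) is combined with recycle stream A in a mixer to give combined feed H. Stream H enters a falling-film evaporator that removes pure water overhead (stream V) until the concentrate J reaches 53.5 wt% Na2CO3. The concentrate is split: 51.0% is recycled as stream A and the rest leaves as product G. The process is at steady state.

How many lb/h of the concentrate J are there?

Overall Na2CO3 balance (none leaves overhead): Na2CO3 in fresh feed = Na2CO3 in product, i.e. 601×0.205 = (1−0.510)·J·0.535.
J = 123.2/(0.535×0.490) = 469.98 lb/h.

470 lb/h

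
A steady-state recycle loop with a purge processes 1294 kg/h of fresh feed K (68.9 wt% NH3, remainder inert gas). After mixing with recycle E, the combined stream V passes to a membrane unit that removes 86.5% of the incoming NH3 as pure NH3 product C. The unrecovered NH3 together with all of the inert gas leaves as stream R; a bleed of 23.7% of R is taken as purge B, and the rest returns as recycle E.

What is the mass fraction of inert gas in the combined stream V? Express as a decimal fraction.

inert gas enters only via K and leaves only via the purge: 1294×0.311 = 0.237×(inert gas in R), and the membrane unit passes all inert gas, so inert gas in V = inert gas in R = 1698 kg/h.
NH3 in V: m_A = 1294×0.689 + (1−0.237)·(1−0.865)·m_A, so m_A = 891.57/0.8970 = 993.95 kg/h.
V = 993.95 + 1698 = 2692 kg/h.
inert gas fraction in V = 1698/2692 = 0.631.

0.631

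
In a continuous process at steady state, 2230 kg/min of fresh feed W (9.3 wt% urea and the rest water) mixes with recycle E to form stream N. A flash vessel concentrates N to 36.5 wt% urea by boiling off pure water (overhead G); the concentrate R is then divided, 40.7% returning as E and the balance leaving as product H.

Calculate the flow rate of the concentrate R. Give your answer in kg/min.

958.2 kg/min

Overall urea balance (none leaves overhead): urea in fresh feed = urea in product, i.e. 2230×0.093 = (1−0.407)·R·0.365.
R = 207.39/(0.365×0.593) = 958.16 kg/min.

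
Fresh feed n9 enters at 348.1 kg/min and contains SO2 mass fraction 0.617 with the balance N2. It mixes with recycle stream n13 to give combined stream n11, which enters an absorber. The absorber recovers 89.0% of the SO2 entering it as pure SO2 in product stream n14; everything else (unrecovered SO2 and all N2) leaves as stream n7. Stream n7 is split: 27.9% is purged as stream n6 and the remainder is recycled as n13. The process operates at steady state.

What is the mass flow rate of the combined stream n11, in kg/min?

N2 enters only via n9 and leaves only via the purge: 348.1×0.383 = 0.279×(N2 in n7), and the absorber passes all N2, so N2 in n11 = N2 in n7 = 477.86 kg/min.
SO2 in n11: m_A = 348.1×0.617 + (1−0.279)·(1−0.890)·m_A, so m_A = 214.78/0.9207 = 233.28 kg/min.
n11 = 233.28 + 477.86 = 711.14 kg/min.

711.1 kg/min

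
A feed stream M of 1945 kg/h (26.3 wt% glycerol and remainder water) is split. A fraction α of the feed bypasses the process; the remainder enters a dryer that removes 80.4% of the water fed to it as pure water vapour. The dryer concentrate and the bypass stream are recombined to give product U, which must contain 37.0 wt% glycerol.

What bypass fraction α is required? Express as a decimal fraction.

All 1945×0.263 = 511.54 kg/h of glycerol reaches U, so U = 511.54/0.370 = 1382.5 kg/h and vapour = 562.47 kg/h.
The evaporator receives (1−α)·1945 of feed at 0.737 water and removes 0.804 of that water:
0.804×0.737×(1−α)×1945 = 562.47
(1−α) = 562.47/1152.5 = 0.4880;  α = 0.5120.

0.512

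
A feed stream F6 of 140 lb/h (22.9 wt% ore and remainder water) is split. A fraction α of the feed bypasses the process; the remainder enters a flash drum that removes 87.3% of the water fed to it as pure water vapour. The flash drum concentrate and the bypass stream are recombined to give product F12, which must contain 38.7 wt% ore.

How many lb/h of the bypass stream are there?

All 140×0.229 = 32.06 lb/h of ore reaches F12, so F12 = 32.06/0.387 = 82.842 lb/h and vapour = 57.158 lb/h.
The evaporator receives (1−α)·140 of feed at 0.771 water and removes 0.873 of that water:
0.873×0.771×(1−α)×140 = 57.158
(1−α) = 57.158/94.232 = 0.6066;  α = 0.3934.
Bypass flow = 0.3934×140 = 55.081 lb/h.

55.08 lb/h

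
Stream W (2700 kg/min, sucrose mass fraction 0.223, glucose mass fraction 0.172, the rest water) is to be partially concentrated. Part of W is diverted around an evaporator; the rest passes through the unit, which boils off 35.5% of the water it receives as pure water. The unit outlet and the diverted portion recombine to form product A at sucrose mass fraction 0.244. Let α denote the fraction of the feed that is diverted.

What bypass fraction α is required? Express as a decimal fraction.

0.599

All 2700×0.223 = 602.1 kg/min of sucrose reaches A, so A = 602.1/0.244 = 2467.6 kg/min and vapour = 232.38 kg/min.
The evaporator receives (1−α)·2700 of feed at 0.605 water and removes 0.355 of that water:
0.355×0.605×(1−α)×2700 = 232.38
(1−α) = 232.38/579.89 = 0.4007;  α = 0.5993.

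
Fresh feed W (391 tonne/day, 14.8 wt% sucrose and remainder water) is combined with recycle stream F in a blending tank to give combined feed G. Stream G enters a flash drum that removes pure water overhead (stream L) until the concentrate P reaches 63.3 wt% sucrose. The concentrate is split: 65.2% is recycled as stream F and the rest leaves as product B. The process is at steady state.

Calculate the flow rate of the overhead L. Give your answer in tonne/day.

Overall sucrose balance (none leaves overhead): sucrose in fresh feed = sucrose in product, i.e. 391×0.148 = (1−0.652)·P·0.633.
P = 57.868/(0.633×0.348) = 262.7 tonne/day.
Recycle F = 0.652×262.7 = 171.28 tonne/day.
Combined feed G = 391 + 171.28 = 562.28 tonne/day.
Overhead L = G − P = 562.28 − 262.7 = 299.58 tonne/day.

299.6 tonne/day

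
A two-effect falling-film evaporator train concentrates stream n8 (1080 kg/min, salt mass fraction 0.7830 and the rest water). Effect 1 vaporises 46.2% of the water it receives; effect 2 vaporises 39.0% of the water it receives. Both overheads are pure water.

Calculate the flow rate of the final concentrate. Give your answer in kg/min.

922.6 kg/min

water in feed = 1080×0.217 = 234.36 kg/min.
After stage 1: water left = (1−0.462)×234.36 = 126.09; stream total = 971.73 kg/min.
After stage 2: water left = (1−0.390)×126.09 = 76.912; final concentrate = 922.55 kg/min.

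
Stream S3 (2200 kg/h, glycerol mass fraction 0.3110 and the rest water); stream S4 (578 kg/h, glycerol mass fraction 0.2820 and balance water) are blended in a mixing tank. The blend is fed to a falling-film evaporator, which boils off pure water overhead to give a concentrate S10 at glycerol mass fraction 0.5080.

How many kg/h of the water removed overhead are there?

1110 kg/h

glycerol entering = 2200×0.311 + 578×0.282 = 847.2 kg/h.
All glycerol reports to S10, so S10 = 847.2/0.508 = 1667.7 kg/h.
Total feed = 2778 kg/h; overhead = 2778 − 1667.7 = 1110.3 kg/h.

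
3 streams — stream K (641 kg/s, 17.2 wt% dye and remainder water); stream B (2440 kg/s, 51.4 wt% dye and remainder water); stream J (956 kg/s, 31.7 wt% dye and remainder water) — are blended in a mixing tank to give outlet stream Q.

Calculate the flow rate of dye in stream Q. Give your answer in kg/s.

dye out = dye in = 641×0.172 + 2440×0.514 + 956×0.317 = 1667.5 kg/s.

1667 kg/s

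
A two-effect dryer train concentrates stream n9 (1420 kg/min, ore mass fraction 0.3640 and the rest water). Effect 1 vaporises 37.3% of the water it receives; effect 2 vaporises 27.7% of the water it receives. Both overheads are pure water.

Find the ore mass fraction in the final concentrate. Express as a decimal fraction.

0.5580

water in feed = 1420×0.636 = 903.12 kg/min.
After stage 1: water left = (1−0.373)×903.12 = 566.26; stream total = 1083.1 kg/min.
After stage 2: water left = (1−0.277)×566.26 = 409.4; final concentrate = 926.28 kg/min.
ore fraction = 516.88/926.28 = 0.5580.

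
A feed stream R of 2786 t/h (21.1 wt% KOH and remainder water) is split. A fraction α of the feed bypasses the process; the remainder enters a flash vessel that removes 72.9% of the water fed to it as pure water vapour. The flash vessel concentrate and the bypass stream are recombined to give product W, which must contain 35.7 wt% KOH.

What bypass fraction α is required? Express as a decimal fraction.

All 2786×0.211 = 587.85 t/h of KOH reaches W, so W = 587.85/0.357 = 1646.6 t/h and vapour = 1139.4 t/h.
The evaporator receives (1−α)·2786 of feed at 0.789 water and removes 0.729 of that water:
0.729×0.789×(1−α)×2786 = 1139.4
(1−α) = 1139.4/1602.5 = 0.7110;  α = 0.2890.

0.289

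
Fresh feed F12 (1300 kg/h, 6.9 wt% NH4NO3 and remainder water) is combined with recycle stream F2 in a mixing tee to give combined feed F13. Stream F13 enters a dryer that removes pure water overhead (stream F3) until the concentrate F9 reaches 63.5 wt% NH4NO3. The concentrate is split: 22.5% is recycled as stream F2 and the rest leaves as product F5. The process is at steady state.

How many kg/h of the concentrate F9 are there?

182.3 kg/h

Overall NH4NO3 balance (none leaves overhead): NH4NO3 in fresh feed = NH4NO3 in product, i.e. 1300×0.069 = (1−0.225)·F9·0.635.
F9 = 89.7/(0.635×0.775) = 182.27 kg/h.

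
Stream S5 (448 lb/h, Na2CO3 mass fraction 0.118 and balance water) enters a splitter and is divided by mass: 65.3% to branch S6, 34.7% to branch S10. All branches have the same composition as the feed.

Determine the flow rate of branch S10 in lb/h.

Branch S10 flow = 0.347×448 = 155.46 lb/h.

155.5 lb/h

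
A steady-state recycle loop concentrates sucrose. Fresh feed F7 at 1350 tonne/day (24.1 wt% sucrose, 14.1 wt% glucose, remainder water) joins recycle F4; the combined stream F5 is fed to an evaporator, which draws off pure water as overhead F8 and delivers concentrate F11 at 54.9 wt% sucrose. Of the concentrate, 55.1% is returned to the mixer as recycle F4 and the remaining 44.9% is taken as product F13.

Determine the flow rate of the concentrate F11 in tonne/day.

1320 tonne/day

Overall sucrose balance (none leaves overhead): sucrose in fresh feed = sucrose in product, i.e. 1350×0.241 = (1−0.551)·F11·0.549.
F11 = 325.35/(0.549×0.449) = 1319.9 tonne/day.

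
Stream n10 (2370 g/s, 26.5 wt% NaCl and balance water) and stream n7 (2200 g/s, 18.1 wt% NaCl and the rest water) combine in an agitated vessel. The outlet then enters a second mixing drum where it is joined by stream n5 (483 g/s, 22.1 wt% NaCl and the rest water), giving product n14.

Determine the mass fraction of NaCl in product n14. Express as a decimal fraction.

Overall, product flow = 5053 g/s.
NaCl in = 2370×0.265 + 2200×0.181 + 483×0.221 = 1133 g/s.
NaCl fraction in n14 = 0.224.

0.224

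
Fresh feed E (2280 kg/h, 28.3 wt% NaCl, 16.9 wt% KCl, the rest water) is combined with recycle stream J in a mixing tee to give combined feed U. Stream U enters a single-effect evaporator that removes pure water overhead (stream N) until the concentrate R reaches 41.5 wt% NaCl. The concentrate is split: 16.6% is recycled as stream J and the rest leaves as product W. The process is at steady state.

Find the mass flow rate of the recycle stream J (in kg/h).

309.5 kg/h

Overall NaCl balance (none leaves overhead): NaCl in fresh feed = NaCl in product, i.e. 2280×0.283 = (1−0.166)·R·0.415.
R = 645.24/(0.415×0.834) = 1864.3 kg/h.
Recycle J = 0.166×1864.3 = 309.47 kg/h.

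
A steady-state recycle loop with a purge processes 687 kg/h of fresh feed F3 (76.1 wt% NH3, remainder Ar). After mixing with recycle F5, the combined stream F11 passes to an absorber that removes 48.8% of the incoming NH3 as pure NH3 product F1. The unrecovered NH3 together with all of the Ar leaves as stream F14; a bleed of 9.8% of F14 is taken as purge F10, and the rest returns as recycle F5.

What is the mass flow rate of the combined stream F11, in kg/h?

2647 kg/h

Ar enters only via F3 and leaves only via the purge: 687×0.239 = 0.098×(Ar in F14), and the absorber passes all Ar, so Ar in F11 = Ar in F14 = 1675.4 kg/h.
NH3 in F11: m_A = 687×0.761 + (1−0.098)·(1−0.488)·m_A, so m_A = 522.81/0.5382 = 971.44 kg/h.
F11 = 971.44 + 1675.4 = 2646.9 kg/h.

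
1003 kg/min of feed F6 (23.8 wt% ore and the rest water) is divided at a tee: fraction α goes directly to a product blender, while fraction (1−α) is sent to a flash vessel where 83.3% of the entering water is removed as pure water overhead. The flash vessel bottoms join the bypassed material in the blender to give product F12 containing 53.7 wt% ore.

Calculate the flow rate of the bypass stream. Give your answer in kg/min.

123.2 kg/min

All 1003×0.238 = 238.71 kg/min of ore reaches F12, so F12 = 238.71/0.537 = 444.53 kg/min and vapour = 558.47 kg/min.
The evaporator receives (1−α)·1003 of feed at 0.762 water and removes 0.833 of that water:
0.833×0.762×(1−α)×1003 = 558.47
(1−α) = 558.47/636.65 = 0.8772;  α = 0.1228.
Bypass flow = 0.1228×1003 = 123.17 kg/min.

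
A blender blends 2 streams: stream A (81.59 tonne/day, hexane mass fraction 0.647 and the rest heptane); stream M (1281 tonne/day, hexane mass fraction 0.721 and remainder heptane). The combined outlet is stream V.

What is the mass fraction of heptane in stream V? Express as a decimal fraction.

0.283

Total flow out = 81.59 + 1281 = 1362.6 tonne/day.
heptane in = 81.59×0.353 + 1281×0.279 = 386.2 tonne/day.
heptane mass fraction in V = 386.2/1362.6 = 0.283.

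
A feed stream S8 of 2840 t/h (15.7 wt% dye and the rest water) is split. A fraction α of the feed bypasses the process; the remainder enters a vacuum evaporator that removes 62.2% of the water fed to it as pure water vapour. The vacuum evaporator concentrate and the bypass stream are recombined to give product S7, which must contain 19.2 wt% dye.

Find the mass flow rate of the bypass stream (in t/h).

All 2840×0.157 = 445.88 t/h of dye reaches S7, so S7 = 445.88/0.192 = 2322.3 t/h and vapour = 517.71 t/h.
The evaporator receives (1−α)·2840 of feed at 0.843 water and removes 0.622 of that water:
0.622×0.843×(1−α)×2840 = 517.71
(1−α) = 517.71/1489.1 = 0.3477;  α = 0.6523.
Bypass flow = 0.6523×2840 = 1852.7 t/h.

1853 t/h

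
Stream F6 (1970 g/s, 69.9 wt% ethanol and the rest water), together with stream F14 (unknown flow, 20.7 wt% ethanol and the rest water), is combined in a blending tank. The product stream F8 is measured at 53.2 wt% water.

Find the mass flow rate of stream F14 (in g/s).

1744 g/s

Let F14 be the unknown flow. Total out = 1970 + F14.
water balance: 592.97 + 0.793·F14 = 0.532·(1970 + F14)
(0.793 − 0.532)·F14 = 0.532×1970 − 592.97 = 455.07
F14 = 455.07 / 0.261 = 1743.6 g/s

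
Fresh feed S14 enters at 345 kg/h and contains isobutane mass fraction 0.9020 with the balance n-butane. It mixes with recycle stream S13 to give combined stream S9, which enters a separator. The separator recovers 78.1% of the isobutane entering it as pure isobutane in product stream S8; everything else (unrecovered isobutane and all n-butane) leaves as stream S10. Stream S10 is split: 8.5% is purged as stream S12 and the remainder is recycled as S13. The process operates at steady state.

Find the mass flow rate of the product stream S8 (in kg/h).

isobutane in S9: m_A = 345×0.902 + (1−0.085)·(1−0.781)·m_A, so m_A = 311.19/0.7996 = 389.17 kg/h.
Product S8 = 0.781×389.17 = 303.95 kg/h.

303.9 kg/h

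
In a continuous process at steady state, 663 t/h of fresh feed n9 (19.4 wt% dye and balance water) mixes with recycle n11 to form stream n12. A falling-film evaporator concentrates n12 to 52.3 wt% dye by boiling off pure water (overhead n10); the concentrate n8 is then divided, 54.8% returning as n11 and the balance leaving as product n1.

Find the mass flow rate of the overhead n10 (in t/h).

Overall dye balance (none leaves overhead): dye in fresh feed = dye in product, i.e. 663×0.194 = (1−0.548)·n8·0.523.
n8 = 128.62/(0.523×0.452) = 544.1 t/h.
Recycle n11 = 0.548×544.1 = 298.16 t/h.
Combined feed n12 = 663 + 298.16 = 961.16 t/h.
Overhead n10 = n12 − n8 = 961.16 − 544.1 = 417.07 t/h.

417.1 t/h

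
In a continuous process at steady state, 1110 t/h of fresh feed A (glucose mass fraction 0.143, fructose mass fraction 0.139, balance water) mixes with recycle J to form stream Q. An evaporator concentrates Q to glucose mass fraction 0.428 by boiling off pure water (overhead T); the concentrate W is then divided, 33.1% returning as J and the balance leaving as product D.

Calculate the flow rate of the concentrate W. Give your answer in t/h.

554.4 t/h

Overall glucose balance (none leaves overhead): glucose in fresh feed = glucose in product, i.e. 1110×0.143 = (1−0.331)·W·0.428.
W = 158.73/(0.428×0.669) = 554.36 t/h.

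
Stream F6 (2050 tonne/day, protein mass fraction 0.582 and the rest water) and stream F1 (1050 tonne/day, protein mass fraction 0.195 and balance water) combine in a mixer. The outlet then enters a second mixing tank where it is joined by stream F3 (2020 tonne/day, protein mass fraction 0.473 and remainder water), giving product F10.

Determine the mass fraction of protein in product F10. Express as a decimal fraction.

0.460

Overall, product flow = 5120 tonne/day.
protein in = 2050×0.582 + 1050×0.195 + 2020×0.473 = 2353.3 tonne/day.
protein fraction in F10 = 0.460.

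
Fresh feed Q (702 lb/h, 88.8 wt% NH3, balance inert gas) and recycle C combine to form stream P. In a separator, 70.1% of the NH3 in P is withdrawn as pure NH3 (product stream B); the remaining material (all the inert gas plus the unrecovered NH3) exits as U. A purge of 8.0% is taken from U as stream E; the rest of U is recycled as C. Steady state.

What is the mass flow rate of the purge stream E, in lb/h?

inert gas enters only via Q and leaves only via the purge: 702×0.112 = 0.080×(inert gas in U), and the separator passes all inert gas, so inert gas in P = inert gas in U = 982.8 lb/h.
NH3 in P: m_A = 702×0.888 + (1−0.080)·(1−0.701)·m_A, so m_A = 623.38/0.7249 = 859.92 lb/h.
U = (1−0.701)×859.92 + 982.8 = 1239.9 lb/h.
Purge E = 0.080×1239.9 = 99.193 lb/h.

99.19 lb/h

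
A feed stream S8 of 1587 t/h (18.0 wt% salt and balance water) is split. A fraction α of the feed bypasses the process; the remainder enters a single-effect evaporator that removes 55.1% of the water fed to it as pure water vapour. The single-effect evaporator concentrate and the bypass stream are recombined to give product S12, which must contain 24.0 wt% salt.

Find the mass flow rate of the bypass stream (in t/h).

708.9 t/h

All 1587×0.180 = 285.66 t/h of salt reaches S12, so S12 = 285.66/0.240 = 1190.2 t/h and vapour = 396.75 t/h.
The evaporator receives (1−α)·1587 of feed at 0.820 water and removes 0.551 of that water:
0.551×0.820×(1−α)×1587 = 396.75
(1−α) = 396.75/717.04 = 0.5533;  α = 0.4467.
Bypass flow = 0.4467×1587 = 708.88 t/h.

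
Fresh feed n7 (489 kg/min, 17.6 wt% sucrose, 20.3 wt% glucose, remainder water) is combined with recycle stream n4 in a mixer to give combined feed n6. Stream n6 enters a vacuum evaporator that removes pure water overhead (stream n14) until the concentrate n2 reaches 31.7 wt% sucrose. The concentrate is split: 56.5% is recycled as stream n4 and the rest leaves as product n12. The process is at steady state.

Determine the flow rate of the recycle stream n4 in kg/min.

352.6 kg/min

Overall sucrose balance (none leaves overhead): sucrose in fresh feed = sucrose in product, i.e. 489×0.176 = (1−0.565)·n2·0.317.
n2 = 86.064/(0.317×0.435) = 624.13 kg/min.
Recycle n4 = 0.565×624.13 = 352.63 kg/min.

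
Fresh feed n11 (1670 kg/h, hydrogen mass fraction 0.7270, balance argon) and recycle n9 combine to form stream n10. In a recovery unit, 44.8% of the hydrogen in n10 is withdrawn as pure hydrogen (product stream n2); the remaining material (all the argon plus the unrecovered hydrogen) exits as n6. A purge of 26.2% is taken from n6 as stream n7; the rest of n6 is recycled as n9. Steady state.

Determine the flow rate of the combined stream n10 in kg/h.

argon enters only via n11 and leaves only via the purge: 1670×0.273 = 0.262×(argon in n6), and the recovery unit passes all argon, so argon in n10 = argon in n6 = 1740.1 kg/h.
hydrogen in n10: m_A = 1670×0.727 + (1−0.262)·(1−0.448)·m_A, so m_A = 1214.1/0.5926 = 2048.7 kg/h.
n10 = 2048.7 + 1740.1 = 3788.8 kg/h.

3789 kg/h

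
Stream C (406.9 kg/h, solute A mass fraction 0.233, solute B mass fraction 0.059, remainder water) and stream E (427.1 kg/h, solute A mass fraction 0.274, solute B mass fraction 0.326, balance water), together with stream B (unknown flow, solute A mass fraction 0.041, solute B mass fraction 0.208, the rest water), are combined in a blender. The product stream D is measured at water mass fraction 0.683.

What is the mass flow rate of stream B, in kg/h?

Let B be the unknown flow. Total out = 834 + B.
water balance: 458.93 + 0.751·B = 0.683·(834 + B)
(0.751 − 0.683)·B = 0.683×834 − 458.93 = 110.7
B = 110.7 / 0.068 = 1627.9 kg/h

1628 kg/h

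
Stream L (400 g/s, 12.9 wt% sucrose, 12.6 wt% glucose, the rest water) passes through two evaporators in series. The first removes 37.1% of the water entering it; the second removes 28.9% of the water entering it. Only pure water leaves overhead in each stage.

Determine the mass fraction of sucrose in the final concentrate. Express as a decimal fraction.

water in feed = 400×0.745 = 298 g/s.
After stage 1: water left = (1−0.371)×298 = 187.44; stream total = 289.44 g/s.
After stage 2: water left = (1−0.289)×187.44 = 133.27; final concentrate = 235.27 g/s.
sucrose fraction = 51.6/235.27 = 0.219.

0.219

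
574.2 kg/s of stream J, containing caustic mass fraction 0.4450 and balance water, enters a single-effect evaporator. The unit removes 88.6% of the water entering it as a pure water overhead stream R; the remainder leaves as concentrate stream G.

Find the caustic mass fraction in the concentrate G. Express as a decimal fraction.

0.8755

caustic is not removed: 574.2×0.445 = 255.52 kg/s of caustic enters G.
water entering = 574.2×0.555 = 318.68 kg/s; overhead removed = 0.886×318.68 = 282.35 kg/s.
Concentrate = 574.2 − 282.35 = 291.85 kg/s.
Mass fraction = 255.52/291.85 = 0.8755.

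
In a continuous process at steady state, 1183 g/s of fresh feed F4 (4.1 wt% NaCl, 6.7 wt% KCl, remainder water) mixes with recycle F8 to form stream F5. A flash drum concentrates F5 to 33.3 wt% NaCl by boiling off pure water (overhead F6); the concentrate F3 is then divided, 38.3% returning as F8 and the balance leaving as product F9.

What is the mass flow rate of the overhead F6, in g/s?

1037 g/s

Overall NaCl balance (none leaves overhead): NaCl in fresh feed = NaCl in product, i.e. 1183×0.041 = (1−0.383)·F3·0.333.
F3 = 48.503/(0.333×0.617) = 236.07 g/s.
Recycle F8 = 0.383×236.07 = 90.414 g/s.
Combined feed F5 = 1183 + 90.414 = 1273.4 g/s.
Overhead F6 = F5 − F3 = 1273.4 − 236.07 = 1037.3 g/s.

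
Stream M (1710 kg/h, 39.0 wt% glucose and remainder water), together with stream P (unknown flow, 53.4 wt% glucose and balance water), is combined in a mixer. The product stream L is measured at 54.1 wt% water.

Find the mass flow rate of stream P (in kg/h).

1573 kg/h

Let P be the unknown flow. Total out = 1710 + P.
water balance: 1043.1 + 0.466·P = 0.541·(1710 + P)
(0.466 − 0.541)·P = 0.541×1710 − 1043.1 = -117.99
P = -117.99 / -0.075 = 1573.2 kg/h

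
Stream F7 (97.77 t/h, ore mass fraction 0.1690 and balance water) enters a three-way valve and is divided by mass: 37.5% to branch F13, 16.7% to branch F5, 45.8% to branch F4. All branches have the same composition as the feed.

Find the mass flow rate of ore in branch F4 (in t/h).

Branch F4 total = 0.458×97.77 = 44.779 t/h.
ore in F4 = 0.169×44.779 = 7.5676 t/h.

7.568 t/h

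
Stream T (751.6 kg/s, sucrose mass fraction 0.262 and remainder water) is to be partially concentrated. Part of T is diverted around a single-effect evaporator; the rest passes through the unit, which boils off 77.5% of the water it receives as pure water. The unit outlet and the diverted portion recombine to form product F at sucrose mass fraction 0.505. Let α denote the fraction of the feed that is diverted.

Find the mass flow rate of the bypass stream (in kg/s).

All 751.6×0.262 = 196.92 kg/s of sucrose reaches F, so F = 196.92/0.505 = 389.94 kg/s and vapour = 361.66 kg/s.
The evaporator receives (1−α)·751.6 of feed at 0.738 water and removes 0.775 of that water:
0.775×0.738×(1−α)×751.6 = 361.66
(1−α) = 361.66/429.88 = 0.8413;  α = 0.1587.
Bypass flow = 0.1587×751.6 = 119.27 kg/s.

119.3 kg/s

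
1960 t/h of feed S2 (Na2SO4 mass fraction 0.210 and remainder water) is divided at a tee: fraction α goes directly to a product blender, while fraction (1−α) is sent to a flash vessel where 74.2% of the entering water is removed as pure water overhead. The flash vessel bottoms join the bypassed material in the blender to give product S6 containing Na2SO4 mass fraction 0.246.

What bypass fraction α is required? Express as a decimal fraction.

All 1960×0.210 = 411.6 t/h of Na2SO4 reaches S6, so S6 = 411.6/0.246 = 1673.2 t/h and vapour = 286.83 t/h.
The evaporator receives (1−α)·1960 of feed at 0.790 water and removes 0.742 of that water:
0.742×0.790×(1−α)×1960 = 286.83
(1−α) = 286.83/1148.9 = 0.2497;  α = 0.7503.

0.750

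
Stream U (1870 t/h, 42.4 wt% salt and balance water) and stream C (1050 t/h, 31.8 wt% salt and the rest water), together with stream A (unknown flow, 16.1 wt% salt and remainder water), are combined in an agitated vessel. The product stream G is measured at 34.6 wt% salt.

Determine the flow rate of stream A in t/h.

Let A be the unknown flow. Total out = 2920 + A.
salt balance: 1126.8 + 0.161·A = 0.346·(2920 + A)
(0.161 − 0.346)·A = 0.346×2920 − 1126.8 = -116.46
A = -116.46 / -0.185 = 629.51 t/h

629.5 t/h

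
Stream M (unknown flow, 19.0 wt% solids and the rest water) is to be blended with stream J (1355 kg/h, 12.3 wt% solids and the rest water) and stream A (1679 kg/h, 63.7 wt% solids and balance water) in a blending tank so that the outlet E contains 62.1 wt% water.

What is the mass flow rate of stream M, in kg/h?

Let M be the unknown flow. Total out = 3034 + M.
water balance: 1797.8 + 0.810·M = 0.621·(3034 + M)
(0.810 − 0.621)·M = 0.621×3034 − 1797.8 = 86.302
M = 86.302 / 0.189 = 456.62 kg/h

456.6 kg/h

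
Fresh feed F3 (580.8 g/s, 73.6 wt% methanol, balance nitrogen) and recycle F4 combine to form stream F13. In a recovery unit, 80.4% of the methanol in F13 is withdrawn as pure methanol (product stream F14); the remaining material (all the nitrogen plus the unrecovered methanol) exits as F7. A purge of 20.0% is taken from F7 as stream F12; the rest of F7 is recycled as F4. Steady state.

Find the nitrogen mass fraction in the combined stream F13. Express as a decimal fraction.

nitrogen enters only via F3 and leaves only via the purge: 580.8×0.264 = 0.200×(nitrogen in F7), and the recovery unit passes all nitrogen, so nitrogen in F13 = nitrogen in F7 = 766.66 g/s.
methanol in F13: m_A = 580.8×0.736 + (1−0.200)·(1−0.804)·m_A, so m_A = 427.47/0.8432 = 506.96 g/s.
F13 = 506.96 + 766.66 = 1273.6 g/s.
nitrogen fraction in F13 = 766.66/1273.6 = 0.602.

0.602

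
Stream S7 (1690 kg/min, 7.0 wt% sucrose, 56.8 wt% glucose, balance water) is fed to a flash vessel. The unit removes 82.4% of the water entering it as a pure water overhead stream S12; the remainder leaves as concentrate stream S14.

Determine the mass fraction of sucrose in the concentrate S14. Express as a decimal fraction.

0.100

sucrose is not removed: 1690×0.070 = 118.3 kg/min of sucrose enters S14.
water entering = 1690×0.362 = 611.78 kg/min; overhead removed = 0.824×611.78 = 504.11 kg/min.
Concentrate = 1690 − 504.11 = 1185.9 kg/min.
Mass fraction = 118.3/1185.9 = 0.100.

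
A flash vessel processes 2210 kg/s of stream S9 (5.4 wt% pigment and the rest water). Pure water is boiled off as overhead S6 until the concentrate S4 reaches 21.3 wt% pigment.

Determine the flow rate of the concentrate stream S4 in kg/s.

560.3 kg/s

pigment is conserved: 2210×0.054 = 119.34 kg/s all reports to the concentrate.
Concentrate = 119.34/(target fraction) = 560.28 kg/s.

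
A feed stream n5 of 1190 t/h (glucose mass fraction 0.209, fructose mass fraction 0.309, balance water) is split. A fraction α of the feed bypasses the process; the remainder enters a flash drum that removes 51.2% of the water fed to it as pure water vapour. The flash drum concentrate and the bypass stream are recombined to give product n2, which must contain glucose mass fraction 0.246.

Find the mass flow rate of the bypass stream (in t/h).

All 1190×0.209 = 248.71 t/h of glucose reaches n2, so n2 = 248.71/0.246 = 1011 t/h and vapour = 178.98 t/h.
The evaporator receives (1−α)·1190 of feed at 0.482 water and removes 0.512 of that water:
0.512×0.482×(1−α)×1190 = 178.98
(1−α) = 178.98/293.67 = 0.6095;  α = 0.3905.
Bypass flow = 0.3905×1190 = 464.74 t/h.

464.7 t/h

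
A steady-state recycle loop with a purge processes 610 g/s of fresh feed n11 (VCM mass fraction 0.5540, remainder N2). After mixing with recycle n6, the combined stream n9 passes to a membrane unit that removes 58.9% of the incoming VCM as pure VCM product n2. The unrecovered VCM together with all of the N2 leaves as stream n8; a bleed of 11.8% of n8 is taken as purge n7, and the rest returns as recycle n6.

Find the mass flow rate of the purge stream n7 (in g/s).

297.8 g/s

N2 enters only via n11 and leaves only via the purge: 610×0.446 = 0.118×(N2 in n8), and the membrane unit passes all N2, so N2 in n9 = N2 in n8 = 2305.6 g/s.
VCM in n9: m_A = 610×0.554 + (1−0.118)·(1−0.589)·m_A, so m_A = 337.94/0.6375 = 530.1 g/s.
n8 = (1−0.589)×530.1 + 2305.6 = 2523.5 g/s.
Purge n7 = 0.118×2523.5 = 297.77 g/s.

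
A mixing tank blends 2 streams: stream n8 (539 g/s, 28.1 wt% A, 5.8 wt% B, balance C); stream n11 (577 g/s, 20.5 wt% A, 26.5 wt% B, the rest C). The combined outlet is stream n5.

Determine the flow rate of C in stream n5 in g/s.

C out = C in = 539×0.661 + 577×0.530 = 662.09 g/s.

662.1 g/s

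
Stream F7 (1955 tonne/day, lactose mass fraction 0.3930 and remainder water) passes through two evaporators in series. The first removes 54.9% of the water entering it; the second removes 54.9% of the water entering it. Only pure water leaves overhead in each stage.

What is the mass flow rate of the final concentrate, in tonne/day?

water in feed = 1955×0.607 = 1186.7 tonne/day.
After stage 1: water left = (1−0.549)×1186.7 = 535.19; stream total = 1303.5 tonne/day.
After stage 2: water left = (1−0.549)×535.19 = 241.37; final concentrate = 1009.7 tonne/day.

1010 tonne/day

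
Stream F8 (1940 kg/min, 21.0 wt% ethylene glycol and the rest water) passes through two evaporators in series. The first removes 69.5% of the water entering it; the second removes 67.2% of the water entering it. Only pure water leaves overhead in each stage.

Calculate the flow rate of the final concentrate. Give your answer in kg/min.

560.7 kg/min

water in feed = 1940×0.790 = 1532.6 kg/min.
After stage 1: water left = (1−0.695)×1532.6 = 467.44; stream total = 874.84 kg/min.
After stage 2: water left = (1−0.672)×467.44 = 153.32; final concentrate = 560.72 kg/min.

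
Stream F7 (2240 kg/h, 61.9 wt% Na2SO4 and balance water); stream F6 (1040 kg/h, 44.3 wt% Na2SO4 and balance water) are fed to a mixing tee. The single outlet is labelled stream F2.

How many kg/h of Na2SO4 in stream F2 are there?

Na2SO4 out = Na2SO4 in = 2240×0.619 + 1040×0.443 = 1847.3 kg/h.

1847 kg/h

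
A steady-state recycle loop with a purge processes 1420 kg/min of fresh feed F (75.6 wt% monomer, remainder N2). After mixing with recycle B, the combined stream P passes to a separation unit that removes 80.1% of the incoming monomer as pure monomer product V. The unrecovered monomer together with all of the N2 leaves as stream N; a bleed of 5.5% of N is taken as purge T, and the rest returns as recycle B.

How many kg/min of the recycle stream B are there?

6202 kg/min

N2 enters only via F and leaves only via the purge: 1420×0.244 = 0.055×(N2 in N), and the separation unit passes all N2, so N2 in P = N2 in N = 6299.6 kg/min.
monomer in P: m_A = 1420×0.756 + (1−0.055)·(1−0.801)·m_A, so m_A = 1073.5/0.8119 = 1322.2 kg/min.
N = (1−0.801)×1322.2 + 6299.6 = 6562.7 kg/min.
Recycle B = (1−0.055)×6562.7 = 6201.8 kg/min.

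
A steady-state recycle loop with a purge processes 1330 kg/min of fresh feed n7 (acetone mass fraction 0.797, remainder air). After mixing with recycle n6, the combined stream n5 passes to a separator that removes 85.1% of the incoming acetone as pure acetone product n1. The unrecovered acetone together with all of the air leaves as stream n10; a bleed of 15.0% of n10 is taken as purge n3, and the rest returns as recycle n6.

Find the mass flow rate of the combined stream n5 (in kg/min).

air enters only via n7 and leaves only via the purge: 1330×0.203 = 0.150×(air in n10), and the separator passes all air, so air in n5 = air in n10 = 1799.9 kg/min.
acetone in n5: m_A = 1330×0.797 + (1−0.150)·(1−0.851)·m_A, so m_A = 1060/0.8733 = 1213.7 kg/min.
n5 = 1213.7 + 1799.9 = 3013.7 kg/min.

3014 kg/min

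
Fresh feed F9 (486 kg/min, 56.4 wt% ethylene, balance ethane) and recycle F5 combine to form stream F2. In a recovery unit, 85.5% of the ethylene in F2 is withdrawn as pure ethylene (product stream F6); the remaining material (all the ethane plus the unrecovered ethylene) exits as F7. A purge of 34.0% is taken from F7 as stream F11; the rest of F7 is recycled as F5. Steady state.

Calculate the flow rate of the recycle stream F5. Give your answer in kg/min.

440.3 kg/min

ethane enters only via F9 and leaves only via the purge: 486×0.436 = 0.340×(ethane in F7), and the recovery unit passes all ethane, so ethane in F2 = ethane in F7 = 623.22 kg/min.
ethylene in F2: m_A = 486×0.564 + (1−0.340)·(1−0.855)·m_A, so m_A = 274.1/0.9043 = 303.11 kg/min.
F7 = (1−0.855)×303.11 + 623.22 = 667.17 kg/min.
Recycle F5 = (1−0.340)×667.17 = 440.34 kg/min.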